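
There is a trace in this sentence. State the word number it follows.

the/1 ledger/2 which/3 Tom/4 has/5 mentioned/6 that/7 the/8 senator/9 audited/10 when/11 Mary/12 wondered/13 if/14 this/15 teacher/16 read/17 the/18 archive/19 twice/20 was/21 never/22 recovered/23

10

The displaced element is "the ledger" (word 2).
It is linked across 1 clause boundary (that).
It functions as the direct object of "audited", so the gap sits immediately after word 10 ("audited").
Base order: Tom has mentioned that the senator audited the ledger when Mary wondered if this teacher read the archive twice.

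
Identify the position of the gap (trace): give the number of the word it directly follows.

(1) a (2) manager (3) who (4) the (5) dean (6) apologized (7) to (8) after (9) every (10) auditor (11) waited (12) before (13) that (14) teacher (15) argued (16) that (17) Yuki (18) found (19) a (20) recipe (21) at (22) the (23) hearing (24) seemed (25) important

The displaced element is "a manager" (word 2).
It functions as the object of the preposition "to" of "apologized", so the gap sits immediately after word 7 ("to").
Base order: The dean apologized to a manager after every auditor waited before that teacher argued that Yuki found a recipe at the hearing.

7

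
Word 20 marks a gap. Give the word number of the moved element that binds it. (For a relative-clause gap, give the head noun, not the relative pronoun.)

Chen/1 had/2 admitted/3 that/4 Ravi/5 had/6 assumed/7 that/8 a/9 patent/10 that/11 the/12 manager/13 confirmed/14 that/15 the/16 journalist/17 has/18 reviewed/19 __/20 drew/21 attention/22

10

The gap at 20 is the object of "reviewed", inside a relative clause.
The relative pronoun is "that" (word 11); it is bound by the head noun immediately before it.
Its filler is the head noun "patent", at word 10.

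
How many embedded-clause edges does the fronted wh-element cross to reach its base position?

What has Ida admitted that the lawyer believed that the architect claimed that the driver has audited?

3

"what" is extracted from the object of "audited".
Boundaries crossed, outermost first: [that], [that], [that] — 3 in total.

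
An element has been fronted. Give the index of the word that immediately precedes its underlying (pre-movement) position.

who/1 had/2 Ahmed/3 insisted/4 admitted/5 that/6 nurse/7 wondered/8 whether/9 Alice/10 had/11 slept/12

4

The displaced element is "who" (word 1).
It is linked across 1 clause boundary (Ø).
It functions as the subject of "admitted", so the gap sits immediately after word 4 ("insisted").
Base order: Ahmed had insisted that who admitted that nurse wondered whether Alice had slept.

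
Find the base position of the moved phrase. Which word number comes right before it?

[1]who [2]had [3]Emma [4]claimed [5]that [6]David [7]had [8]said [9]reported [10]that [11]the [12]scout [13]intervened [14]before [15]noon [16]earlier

8

The displaced element is "who" (word 1).
It is linked across 2 clause boundaries (that → Ø).
It functions as the subject of "reported", so the gap sits immediately after word 8 ("said").
Base order: Emma had claimed that David had said that who reported that the scout intervened before noon earlier.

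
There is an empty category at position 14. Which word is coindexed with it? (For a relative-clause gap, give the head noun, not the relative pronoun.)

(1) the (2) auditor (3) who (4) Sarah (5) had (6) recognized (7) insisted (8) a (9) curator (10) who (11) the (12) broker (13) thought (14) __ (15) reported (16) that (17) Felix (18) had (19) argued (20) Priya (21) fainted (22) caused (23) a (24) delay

9

The gap at 14 is the subject of "reported", inside a relative clause.
The relative pronoun is "who" (word 10); it is bound by the head noun immediately before it.
Its filler is the head noun "curator", at word 9.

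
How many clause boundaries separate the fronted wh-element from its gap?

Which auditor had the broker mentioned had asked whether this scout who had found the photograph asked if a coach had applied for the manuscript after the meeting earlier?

"which auditor" is extracted from the subject of "asked".
Boundaries crossed, outermost first: [Ø] — 1 in total.

1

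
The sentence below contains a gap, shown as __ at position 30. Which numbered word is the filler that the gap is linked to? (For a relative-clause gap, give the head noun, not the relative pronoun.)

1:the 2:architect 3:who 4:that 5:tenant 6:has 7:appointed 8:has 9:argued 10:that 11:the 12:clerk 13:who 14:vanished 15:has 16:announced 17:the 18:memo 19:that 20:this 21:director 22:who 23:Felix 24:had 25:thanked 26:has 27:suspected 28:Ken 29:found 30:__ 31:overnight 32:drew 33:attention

18

The gap at 30 is the object of "found", inside a relative clause.
The relative pronoun is "that" (word 19); it is bound by the head noun immediately before it.
Its filler is the head noun "memo", at word 18.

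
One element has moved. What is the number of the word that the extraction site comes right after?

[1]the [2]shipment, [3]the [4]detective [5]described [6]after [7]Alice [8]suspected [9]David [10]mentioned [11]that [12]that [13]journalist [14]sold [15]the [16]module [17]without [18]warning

5

The displaced element is "the shipment" (word 2).
It functions as the direct object of "described", so the gap sits immediately after word 5 ("described").
Base order: The detective described the shipment after Alice suspected David mentioned that that journalist sold the module without warning.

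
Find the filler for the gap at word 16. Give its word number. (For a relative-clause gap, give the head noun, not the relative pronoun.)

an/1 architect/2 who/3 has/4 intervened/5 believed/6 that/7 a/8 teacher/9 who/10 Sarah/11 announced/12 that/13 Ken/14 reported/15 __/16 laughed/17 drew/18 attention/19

9

The gap at 16 is the subject of "laughed", inside a relative clause.
The relative pronoun is "who" (word 10); it is bound by the head noun immediately before it.
Its filler is the head noun "teacher", at word 9.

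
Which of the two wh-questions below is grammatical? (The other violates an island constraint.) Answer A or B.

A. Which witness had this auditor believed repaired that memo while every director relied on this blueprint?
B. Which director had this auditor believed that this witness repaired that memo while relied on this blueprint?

In B, the wh-phrase is extracted from inside an adjunct island (introduced by "while"), which blocks movement.
In A, the extraction path crosses only that-complement boundaries, which are transparent.
So A is grammatical.

A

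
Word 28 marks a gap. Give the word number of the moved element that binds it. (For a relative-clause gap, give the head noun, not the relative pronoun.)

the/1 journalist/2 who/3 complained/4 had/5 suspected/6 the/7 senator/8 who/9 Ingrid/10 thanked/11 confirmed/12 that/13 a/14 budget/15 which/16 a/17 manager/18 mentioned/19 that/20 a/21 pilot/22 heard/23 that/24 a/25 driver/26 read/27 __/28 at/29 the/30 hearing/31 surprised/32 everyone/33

The gap at 28 is the object of "read", inside a relative clause.
The relative pronoun is "which" (word 16); it is bound by the head noun immediately before it.
Its filler is the head noun "budget", at word 15.

15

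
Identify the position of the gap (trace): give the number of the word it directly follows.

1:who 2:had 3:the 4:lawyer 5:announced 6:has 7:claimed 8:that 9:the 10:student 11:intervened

The displaced element is "who" (word 1).
It is linked across 1 clause boundary (Ø).
It functions as the subject of "claimed", so the gap sits immediately after word 5 ("announced").
Base order: The lawyer had announced that who has claimed that the student intervened.

5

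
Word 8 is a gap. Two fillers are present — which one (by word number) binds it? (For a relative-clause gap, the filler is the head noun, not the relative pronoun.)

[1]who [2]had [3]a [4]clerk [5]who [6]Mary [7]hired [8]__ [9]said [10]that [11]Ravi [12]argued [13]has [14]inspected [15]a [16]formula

The marked gap is inside the relative clause, the direct object of "hired".
Its filler is the head noun "clerk" (via "who"), at word 4.
(The other dependency links word 1 to a gap after word 12.)

4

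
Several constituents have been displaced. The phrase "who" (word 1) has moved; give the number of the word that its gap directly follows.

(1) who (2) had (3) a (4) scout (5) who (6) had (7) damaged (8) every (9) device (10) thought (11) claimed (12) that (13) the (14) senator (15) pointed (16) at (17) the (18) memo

10

The displaced element is "who" (word 1).
It is linked across 1 clause boundary (Ø).
It functions as the subject of "claimed", so the gap sits immediately after word 10 ("thought").
Base order: A scout who had damaged every device had thought who claimed that the senator pointed at the memo.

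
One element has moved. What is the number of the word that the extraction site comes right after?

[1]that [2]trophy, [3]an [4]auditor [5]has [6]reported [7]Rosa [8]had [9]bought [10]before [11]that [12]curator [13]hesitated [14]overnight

9

The displaced element is "that trophy" (word 2).
It is linked across 1 clause boundary (Ø).
It functions as the direct object of "bought", so the gap sits immediately after word 9 ("bought").
Base order: An auditor has reported Rosa had bought that trophy before that curator hesitated overnight.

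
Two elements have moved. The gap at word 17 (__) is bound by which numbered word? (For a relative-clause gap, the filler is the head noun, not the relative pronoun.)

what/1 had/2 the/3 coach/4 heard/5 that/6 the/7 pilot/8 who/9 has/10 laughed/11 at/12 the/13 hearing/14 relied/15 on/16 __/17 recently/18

1

The marked gap is the object of the preposition "on" of "relied".
Its filler is the fronted wh-phrase "what", at word 1.
(The other dependency links word 8 to a gap after word 9.)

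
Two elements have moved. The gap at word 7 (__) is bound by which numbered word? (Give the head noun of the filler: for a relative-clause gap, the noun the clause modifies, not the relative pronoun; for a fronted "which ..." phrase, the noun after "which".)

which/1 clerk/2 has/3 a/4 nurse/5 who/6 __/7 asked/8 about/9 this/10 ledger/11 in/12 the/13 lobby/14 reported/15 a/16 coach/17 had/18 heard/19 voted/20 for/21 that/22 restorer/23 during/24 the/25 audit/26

5

The marked gap is inside the relative clause, the subject of "asked".
Its filler is the head noun "nurse" (via "who"), at word 5.
(The other dependency links word 2 to a gap after word 19.)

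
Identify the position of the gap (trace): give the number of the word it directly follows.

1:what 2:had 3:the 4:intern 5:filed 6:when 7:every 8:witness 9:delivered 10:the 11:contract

The displaced element is "what" (word 1).
It functions as the direct object of "filed", so the gap sits immediately after word 5 ("filed").
Base order: The intern had filed what when every witness delivered the contract.

5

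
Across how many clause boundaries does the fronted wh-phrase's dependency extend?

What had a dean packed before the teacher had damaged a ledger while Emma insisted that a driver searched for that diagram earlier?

0

"what" originates inside the matrix clause — no clause boundary is crossed.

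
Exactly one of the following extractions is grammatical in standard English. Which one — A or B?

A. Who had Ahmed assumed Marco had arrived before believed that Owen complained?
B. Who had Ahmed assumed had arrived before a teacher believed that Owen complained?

In A, the wh-phrase is extracted from inside an adjunct island (introduced by "before"), which blocks movement.
In B, the extraction path crosses only that-complement boundaries, which are transparent.
So B is grammatical.

B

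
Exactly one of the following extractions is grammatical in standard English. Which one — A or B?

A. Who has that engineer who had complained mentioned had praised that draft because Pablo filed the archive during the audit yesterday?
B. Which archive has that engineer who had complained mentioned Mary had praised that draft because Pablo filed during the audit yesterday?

In B, the wh-phrase is extracted from inside an adjunct island (introduced by "because"), which blocks movement.
In A, the extraction path crosses only that-complement boundaries, which are transparent.
So A is grammatical.

A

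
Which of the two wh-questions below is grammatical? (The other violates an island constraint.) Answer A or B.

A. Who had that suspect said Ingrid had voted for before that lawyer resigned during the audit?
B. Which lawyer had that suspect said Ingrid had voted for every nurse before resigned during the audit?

A

In B, the wh-phrase is extracted from inside an adjunct island (introduced by "before"), which blocks movement.
In A, the extraction path crosses only that-complement boundaries, which are transparent.
So A is grammatical.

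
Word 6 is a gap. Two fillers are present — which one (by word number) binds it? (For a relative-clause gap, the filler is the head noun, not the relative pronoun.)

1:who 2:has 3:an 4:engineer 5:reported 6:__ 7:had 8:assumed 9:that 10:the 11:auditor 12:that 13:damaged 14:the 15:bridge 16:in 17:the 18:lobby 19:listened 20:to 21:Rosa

1

The marked gap is the subject of "assumed".
Its filler is the fronted wh-phrase "who", at word 1.
(The other dependency links word 11 to a gap after word 12.)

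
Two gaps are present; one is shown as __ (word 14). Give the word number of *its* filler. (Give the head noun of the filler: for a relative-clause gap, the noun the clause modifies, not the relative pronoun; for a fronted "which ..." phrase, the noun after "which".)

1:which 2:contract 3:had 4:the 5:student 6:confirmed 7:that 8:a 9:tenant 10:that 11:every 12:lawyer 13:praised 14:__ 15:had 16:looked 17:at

The marked gap is inside the relative clause, the direct object of "praised".
Its filler is the head noun "tenant" (via "that"), at word 9.
(The other dependency links word 2 to a gap after word 17.)

9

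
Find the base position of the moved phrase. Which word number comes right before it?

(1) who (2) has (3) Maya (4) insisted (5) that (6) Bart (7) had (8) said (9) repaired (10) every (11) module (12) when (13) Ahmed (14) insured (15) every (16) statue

8

The displaced element is "who" (word 1).
It is linked across 2 clause boundaries (that → Ø).
It functions as the subject of "repaired", so the gap sits immediately after word 8 ("said").
Base order: Maya has insisted that Bart had said that who repaired every module when Ahmed insured every statue.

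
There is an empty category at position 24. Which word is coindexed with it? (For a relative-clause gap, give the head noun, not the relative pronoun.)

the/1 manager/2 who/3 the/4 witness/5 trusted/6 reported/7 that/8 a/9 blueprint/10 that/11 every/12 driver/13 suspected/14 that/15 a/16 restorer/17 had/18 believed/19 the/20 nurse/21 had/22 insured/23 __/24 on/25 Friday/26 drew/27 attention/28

The gap at 24 is the object of "insured", inside a relative clause.
The relative pronoun is "that" (word 11); it is bound by the head noun immediately before it.
Its filler is the head noun "blueprint", at word 10.

10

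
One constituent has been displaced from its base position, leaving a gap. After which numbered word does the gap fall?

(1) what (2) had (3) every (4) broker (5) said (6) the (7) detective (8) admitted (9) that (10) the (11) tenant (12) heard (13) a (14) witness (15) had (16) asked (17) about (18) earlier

The displaced element is "what" (word 1).
It is linked across 3 clause boundaries (Ø → that → Ø).
It functions as the object of the preposition "about" of "asked", so the gap sits immediately after word 17 ("about").
Base order: Every broker had said the detective admitted that the tenant heard a witness had asked about what earlier.

17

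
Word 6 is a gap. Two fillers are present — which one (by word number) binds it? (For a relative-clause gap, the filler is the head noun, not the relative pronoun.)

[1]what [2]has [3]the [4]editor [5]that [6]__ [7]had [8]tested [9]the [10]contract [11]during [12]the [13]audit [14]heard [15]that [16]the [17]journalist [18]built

4

The marked gap is inside the relative clause, the subject of "tested".
Its filler is the head noun "editor" (via "that"), at word 4.
(The other dependency links word 1 to a gap after word 18.)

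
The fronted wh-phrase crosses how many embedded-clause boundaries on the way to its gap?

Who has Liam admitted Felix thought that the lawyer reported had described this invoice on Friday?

3

"who" is extracted from the subject of "described".
Boundaries crossed, outermost first: [Ø], [that], [Ø] — 3 in total.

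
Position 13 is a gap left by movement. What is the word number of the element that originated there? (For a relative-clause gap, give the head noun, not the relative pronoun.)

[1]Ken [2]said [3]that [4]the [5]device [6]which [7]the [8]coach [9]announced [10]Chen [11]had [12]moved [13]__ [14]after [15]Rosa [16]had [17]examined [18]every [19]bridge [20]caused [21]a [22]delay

The gap at 13 is the object of "moved", inside a relative clause.
The relative pronoun is "which" (word 6); it is bound by the head noun immediately before it.
Its filler is the head noun "device", at word 5.

5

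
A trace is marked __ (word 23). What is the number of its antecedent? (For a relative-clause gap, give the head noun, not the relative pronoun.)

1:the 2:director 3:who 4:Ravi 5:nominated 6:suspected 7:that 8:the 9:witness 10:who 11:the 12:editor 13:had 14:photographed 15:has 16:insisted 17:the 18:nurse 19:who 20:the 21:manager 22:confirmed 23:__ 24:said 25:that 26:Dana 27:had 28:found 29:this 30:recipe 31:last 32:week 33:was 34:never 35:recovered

The gap at 23 is the subject of "said", inside a relative clause.
The relative pronoun is "who" (word 19); it is bound by the head noun immediately before it.
Its filler is the head noun "nurse", at word 18.

18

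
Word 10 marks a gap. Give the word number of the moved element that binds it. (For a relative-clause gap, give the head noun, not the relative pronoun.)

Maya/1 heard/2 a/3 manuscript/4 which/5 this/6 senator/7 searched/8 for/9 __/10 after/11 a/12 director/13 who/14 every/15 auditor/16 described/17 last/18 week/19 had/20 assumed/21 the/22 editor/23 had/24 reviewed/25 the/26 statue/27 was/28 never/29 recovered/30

The gap at 10 is the prepositional object of "searched", inside a relative clause.
The relative pronoun is "which" (word 5); it is bound by the head noun immediately before it.
Its filler is the head noun "manuscript", at word 4.

4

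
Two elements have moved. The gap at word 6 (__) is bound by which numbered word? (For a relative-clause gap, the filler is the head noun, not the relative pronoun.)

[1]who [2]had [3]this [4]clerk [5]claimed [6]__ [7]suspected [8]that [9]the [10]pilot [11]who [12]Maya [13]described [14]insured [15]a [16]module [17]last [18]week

1

The marked gap is the subject of "suspected".
Its filler is the fronted wh-phrase "who", at word 1.
(The other dependency links word 10 to a gap after word 13.)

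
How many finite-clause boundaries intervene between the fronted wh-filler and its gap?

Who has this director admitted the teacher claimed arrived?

2

"who" is extracted from the subject of "arrived".
Boundaries crossed, outermost first: [Ø], [Ø] — 2 in total.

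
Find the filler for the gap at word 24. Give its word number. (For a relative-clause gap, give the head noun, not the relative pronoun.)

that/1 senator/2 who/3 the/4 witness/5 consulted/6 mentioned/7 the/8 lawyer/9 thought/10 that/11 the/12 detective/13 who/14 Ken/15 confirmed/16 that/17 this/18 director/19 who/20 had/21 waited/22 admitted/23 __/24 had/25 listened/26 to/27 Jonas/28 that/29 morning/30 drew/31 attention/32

The gap at 24 is the subject of "listened", inside a relative clause.
The relative pronoun is "who" (word 14); it is bound by the head noun immediately before it.
Its filler is the head noun "detective", at word 13.

13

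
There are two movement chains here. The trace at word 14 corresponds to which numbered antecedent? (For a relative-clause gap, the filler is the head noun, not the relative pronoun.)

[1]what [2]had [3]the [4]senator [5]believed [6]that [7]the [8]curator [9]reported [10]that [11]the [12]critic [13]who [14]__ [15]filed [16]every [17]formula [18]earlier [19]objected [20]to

12

The marked gap is inside the relative clause, the subject of "filed".
Its filler is the head noun "critic" (via "who"), at word 12.
(The other dependency links word 1 to a gap after word 20.)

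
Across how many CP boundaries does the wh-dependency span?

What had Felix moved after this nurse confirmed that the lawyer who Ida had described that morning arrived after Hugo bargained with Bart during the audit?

0

"what" originates inside the matrix clause — no clause boundary is crossed.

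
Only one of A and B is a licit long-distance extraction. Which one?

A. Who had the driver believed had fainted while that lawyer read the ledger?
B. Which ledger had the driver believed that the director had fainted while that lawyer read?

A

In B, the wh-phrase is extracted from inside an adjunct island (introduced by "while"), which blocks movement.
In A, the extraction path crosses only that-complement boundaries, which are transparent.
So A is grammatical.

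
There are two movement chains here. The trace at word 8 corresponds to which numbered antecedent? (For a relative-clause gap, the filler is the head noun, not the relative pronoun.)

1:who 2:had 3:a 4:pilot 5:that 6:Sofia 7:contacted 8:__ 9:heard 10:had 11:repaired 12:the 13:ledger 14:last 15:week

The marked gap is inside the relative clause, the direct object of "contacted".
Its filler is the head noun "pilot" (via "that"), at word 4.
(The other dependency links word 1 to a gap after word 9.)

4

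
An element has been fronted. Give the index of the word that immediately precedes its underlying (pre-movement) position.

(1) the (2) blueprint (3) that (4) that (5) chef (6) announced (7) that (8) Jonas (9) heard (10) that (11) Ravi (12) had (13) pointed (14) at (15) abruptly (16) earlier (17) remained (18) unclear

The displaced element is "the blueprint" (word 2).
It is linked across 2 clause boundaries (that → that).
It functions as the object of the preposition "at" of "pointed", so the gap sits immediately after word 14 ("at").
Base order: That chef announced that Jonas heard that Ravi had pointed at the blueprint abruptly earlier.

14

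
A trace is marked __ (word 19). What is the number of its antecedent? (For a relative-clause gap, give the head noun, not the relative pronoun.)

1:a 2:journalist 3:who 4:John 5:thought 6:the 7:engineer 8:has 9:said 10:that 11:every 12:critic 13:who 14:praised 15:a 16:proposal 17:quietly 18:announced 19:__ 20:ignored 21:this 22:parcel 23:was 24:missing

2

The gap at 19 is the subject of "ignored", inside a relative clause.
The relative pronoun is "who" (word 3); it is bound by the head noun immediately before it.
Its filler is the head noun "journalist", at word 2.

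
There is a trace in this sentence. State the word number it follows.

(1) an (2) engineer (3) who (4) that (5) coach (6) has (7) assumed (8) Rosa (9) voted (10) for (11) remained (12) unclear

10

The displaced element is "an engineer" (word 2).
It is linked across 1 clause boundary (Ø).
It functions as the object of the preposition "for" of "voted", so the gap sits immediately after word 10 ("for").
Base order: That coach has assumed Rosa voted for an engineer.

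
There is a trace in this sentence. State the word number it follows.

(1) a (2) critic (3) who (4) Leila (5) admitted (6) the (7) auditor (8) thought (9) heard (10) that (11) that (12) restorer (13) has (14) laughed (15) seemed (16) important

The displaced element is "a critic" (word 2).
It is linked across 2 clause boundaries (Ø → Ø).
It functions as the subject of "heard", so the gap sits immediately after word 8 ("thought").
Base order: Leila admitted the auditor thought that a critic heard that that restorer has laughed.

8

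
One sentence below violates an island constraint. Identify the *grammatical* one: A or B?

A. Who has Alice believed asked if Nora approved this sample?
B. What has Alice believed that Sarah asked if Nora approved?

A

In B, the wh-phrase is extracted from inside a wh-island (introduced by "if"), which blocks movement.
In A, the extraction path crosses only that-complement boundaries, which are transparent.
So A is grammatical.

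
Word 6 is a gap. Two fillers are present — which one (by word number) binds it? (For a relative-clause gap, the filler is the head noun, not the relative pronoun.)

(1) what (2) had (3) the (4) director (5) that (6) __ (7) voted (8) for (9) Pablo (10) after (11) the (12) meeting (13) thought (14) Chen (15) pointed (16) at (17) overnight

4

The marked gap is inside the relative clause, the subject of "voted".
Its filler is the head noun "director" (via "that"), at word 4.
(The other dependency links word 1 to a gap after word 16.)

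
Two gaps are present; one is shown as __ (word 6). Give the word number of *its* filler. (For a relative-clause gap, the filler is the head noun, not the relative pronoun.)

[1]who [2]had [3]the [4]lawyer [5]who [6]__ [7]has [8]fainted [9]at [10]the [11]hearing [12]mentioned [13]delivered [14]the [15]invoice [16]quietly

The marked gap is inside the relative clause, the subject of "fainted".
Its filler is the head noun "lawyer" (via "who"), at word 4.
(The other dependency links word 1 to a gap after word 12.)

4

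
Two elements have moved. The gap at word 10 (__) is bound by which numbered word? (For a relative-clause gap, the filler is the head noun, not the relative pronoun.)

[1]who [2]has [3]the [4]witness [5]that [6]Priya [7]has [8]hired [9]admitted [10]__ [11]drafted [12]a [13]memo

1

The marked gap is the subject of "drafted".
Its filler is the fronted wh-phrase "who", at word 1.
(The other dependency links word 4 to a gap after word 8.)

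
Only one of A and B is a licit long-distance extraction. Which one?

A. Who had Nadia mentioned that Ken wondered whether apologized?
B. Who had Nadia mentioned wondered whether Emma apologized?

In A, the wh-phrase is extracted from inside a wh-island (introduced by "whether"), which blocks movement.
In B, the extraction path crosses only that-complement boundaries, which are transparent.
So B is grammatical.

B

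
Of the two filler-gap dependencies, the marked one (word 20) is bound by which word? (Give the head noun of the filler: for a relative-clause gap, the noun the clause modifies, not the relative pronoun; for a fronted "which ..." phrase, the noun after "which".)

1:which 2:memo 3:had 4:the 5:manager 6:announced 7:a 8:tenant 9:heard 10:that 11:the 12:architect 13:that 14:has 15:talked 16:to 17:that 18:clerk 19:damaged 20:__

The marked gap is the direct object of "damaged".
Its filler is the fronted wh-phrase "which memo", at word 2.
(The other dependency links word 12 to a gap after word 13.)

2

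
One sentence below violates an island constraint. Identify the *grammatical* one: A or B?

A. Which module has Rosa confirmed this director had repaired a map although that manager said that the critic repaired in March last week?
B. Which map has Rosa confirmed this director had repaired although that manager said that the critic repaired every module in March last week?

In A, the wh-phrase is extracted from inside an adjunct island (introduced by "although"), which blocks movement.
In B, the extraction path crosses only that-complement boundaries, which are transparent.
So B is grammatical.

B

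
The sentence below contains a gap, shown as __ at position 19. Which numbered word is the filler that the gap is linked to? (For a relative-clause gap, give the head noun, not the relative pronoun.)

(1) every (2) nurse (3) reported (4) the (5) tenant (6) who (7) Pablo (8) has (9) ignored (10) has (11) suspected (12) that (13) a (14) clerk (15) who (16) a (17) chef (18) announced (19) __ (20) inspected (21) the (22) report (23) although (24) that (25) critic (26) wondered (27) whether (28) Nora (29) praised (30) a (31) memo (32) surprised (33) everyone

14

The gap at 19 is the subject of "inspected", inside a relative clause.
The relative pronoun is "who" (word 15); it is bound by the head noun immediately before it.
Its filler is the head noun "clerk", at word 14.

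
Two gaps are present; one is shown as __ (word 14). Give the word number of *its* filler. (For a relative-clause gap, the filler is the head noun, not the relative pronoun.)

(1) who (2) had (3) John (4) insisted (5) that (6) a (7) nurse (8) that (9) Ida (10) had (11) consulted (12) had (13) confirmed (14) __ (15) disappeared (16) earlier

1

The marked gap is the subject of "disappeared".
Its filler is the fronted wh-phrase "who", at word 1.
(The other dependency links word 7 to a gap after word 11.)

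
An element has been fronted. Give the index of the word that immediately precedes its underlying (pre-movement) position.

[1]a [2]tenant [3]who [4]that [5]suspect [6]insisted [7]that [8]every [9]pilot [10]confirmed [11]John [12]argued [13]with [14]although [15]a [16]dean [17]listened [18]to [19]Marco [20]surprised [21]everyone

13

The displaced element is "a tenant" (word 2).
It is linked across 2 clause boundaries (that → Ø).
It functions as the object of the preposition "with" of "argued", so the gap sits immediately after word 13 ("with").
Base order: That suspect insisted that every pilot confirmed John argued with a tenant although a dean listened to Marco.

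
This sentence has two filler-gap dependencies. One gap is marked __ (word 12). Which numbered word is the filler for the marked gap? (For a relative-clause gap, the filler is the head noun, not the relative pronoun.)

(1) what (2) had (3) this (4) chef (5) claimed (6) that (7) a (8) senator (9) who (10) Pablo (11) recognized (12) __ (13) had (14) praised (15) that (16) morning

The marked gap is inside the relative clause, the direct object of "recognized".
Its filler is the head noun "senator" (via "who"), at word 8.
(The other dependency links word 1 to a gap after word 14.)

8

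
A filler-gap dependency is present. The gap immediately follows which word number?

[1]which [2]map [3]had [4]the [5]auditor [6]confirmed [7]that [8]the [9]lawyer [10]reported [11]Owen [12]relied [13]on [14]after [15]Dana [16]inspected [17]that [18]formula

The displaced element is "which map" (word 2).
It is linked across 2 clause boundaries (that → Ø).
It functions as the object of the preposition "on" of "relied", so the gap sits immediately after word 13 ("on").
Base order: The auditor had confirmed that the lawyer reported Owen relied on which map after Dana inspected that formula.

13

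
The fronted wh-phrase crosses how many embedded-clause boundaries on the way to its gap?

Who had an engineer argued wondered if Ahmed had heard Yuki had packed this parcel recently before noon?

1

"who" is extracted from the subject of "wondered".
Boundaries crossed, outermost first: [Ø] — 1 in total.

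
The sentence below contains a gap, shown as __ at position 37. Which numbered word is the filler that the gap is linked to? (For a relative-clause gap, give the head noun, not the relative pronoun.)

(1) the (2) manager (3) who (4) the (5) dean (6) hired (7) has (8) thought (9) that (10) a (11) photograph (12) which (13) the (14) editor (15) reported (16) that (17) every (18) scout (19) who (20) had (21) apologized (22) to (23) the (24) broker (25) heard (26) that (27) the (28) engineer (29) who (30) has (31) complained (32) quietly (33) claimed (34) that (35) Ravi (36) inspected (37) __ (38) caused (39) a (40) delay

11

The gap at 37 is the object of "inspected", inside a relative clause.
The relative pronoun is "which" (word 12); it is bound by the head noun immediately before it.
Its filler is the head noun "photograph", at word 11.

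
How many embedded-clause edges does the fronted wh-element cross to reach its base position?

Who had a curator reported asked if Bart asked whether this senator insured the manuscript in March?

"who" is extracted from the subject of "asked".
Boundaries crossed, outermost first: [Ø] — 1 in total.

1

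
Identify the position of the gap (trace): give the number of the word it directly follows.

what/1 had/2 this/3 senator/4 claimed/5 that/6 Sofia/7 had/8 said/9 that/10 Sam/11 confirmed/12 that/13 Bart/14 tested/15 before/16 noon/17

15

The displaced element is "what" (word 1).
It is linked across 3 clause boundaries (that → that → that).
It functions as the direct object of "tested", so the gap sits immediately after word 15 ("tested").
Base order: This senator had claimed that Sofia had said that Sam confirmed that Bart tested what before noon.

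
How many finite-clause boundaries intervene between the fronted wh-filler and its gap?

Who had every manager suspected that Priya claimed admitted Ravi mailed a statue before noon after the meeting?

2

"who" is extracted from the subject of "admitted".
Boundaries crossed, outermost first: [that], [Ø] — 2 in total.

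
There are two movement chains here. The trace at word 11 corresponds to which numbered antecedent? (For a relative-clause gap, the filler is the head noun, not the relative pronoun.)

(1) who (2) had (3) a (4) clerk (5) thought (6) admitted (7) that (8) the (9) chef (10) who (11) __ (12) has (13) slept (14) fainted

The marked gap is inside the relative clause, the subject of "slept".
Its filler is the head noun "chef" (via "who"), at word 9.
(The other dependency links word 1 to a gap after word 5.)

9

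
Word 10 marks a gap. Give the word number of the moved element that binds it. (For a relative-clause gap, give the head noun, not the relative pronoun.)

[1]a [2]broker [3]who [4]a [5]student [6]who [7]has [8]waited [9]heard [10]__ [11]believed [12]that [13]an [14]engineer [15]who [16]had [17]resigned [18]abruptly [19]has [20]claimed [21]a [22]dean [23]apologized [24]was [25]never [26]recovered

2

The gap at 10 is the subject of "believed", inside a relative clause.
The relative pronoun is "who" (word 3); it is bound by the head noun immediately before it.
Its filler is the head noun "broker", at word 2.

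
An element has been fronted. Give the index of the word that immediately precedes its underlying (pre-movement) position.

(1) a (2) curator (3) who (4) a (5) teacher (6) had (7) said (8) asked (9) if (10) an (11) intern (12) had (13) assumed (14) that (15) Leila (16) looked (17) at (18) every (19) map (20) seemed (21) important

7

The displaced element is "a curator" (word 2).
It is linked across 1 clause boundary (Ø).
It functions as the subject of "asked", so the gap sits immediately after word 7 ("said").
Base order: A teacher had said a curator asked if an intern had assumed that Leila looked at every map.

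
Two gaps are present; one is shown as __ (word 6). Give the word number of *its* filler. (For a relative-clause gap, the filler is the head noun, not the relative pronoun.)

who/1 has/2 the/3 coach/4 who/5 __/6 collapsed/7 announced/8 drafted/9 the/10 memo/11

4

The marked gap is inside the relative clause, the subject of "collapsed".
Its filler is the head noun "coach" (via "who"), at word 4.
(The other dependency links word 1 to a gap after word 8.)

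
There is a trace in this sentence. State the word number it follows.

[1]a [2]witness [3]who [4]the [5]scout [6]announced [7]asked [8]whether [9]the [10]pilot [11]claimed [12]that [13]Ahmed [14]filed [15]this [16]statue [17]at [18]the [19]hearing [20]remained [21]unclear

The displaced element is "a witness" (word 2).
It is linked across 1 clause boundary (Ø).
It functions as the subject of "asked", so the gap sits immediately after word 6 ("announced").
Base order: The scout announced that a witness asked whether the pilot claimed that Ahmed filed this statue at the hearing.

6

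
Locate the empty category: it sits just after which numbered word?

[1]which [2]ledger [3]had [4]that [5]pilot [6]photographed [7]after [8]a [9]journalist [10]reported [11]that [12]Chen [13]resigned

The displaced element is "which ledger" (word 2).
It functions as the direct object of "photographed", so the gap sits immediately after word 6 ("photographed").
Base order: That pilot had photographed which ledger after a journalist reported that Chen resigned.

6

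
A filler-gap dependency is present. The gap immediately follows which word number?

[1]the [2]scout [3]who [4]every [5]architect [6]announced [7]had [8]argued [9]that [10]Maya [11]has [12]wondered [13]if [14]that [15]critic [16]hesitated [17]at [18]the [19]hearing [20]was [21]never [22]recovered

6

The displaced element is "the scout" (word 2).
It is linked across 1 clause boundary (Ø).
It functions as the subject of "argued", so the gap sits immediately after word 6 ("announced").
Base order: Every architect announced that the scout had argued that Maya has wondered if that critic hesitated at the hearing.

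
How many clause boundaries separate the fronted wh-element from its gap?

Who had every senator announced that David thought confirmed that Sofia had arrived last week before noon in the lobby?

2

"who" is extracted from the subject of "confirmed".
Boundaries crossed, outermost first: [that], [Ø] — 2 in total.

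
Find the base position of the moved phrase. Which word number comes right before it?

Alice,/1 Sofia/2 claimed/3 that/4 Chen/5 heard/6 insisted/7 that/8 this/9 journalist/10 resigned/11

6

The displaced element is "Alice" (word 1).
It is linked across 2 clause boundaries (that → Ø).
It functions as the subject of "insisted", so the gap sits immediately after word 6 ("heard").
Base order: Sofia claimed that Chen heard that Alice insisted that this journalist resigned.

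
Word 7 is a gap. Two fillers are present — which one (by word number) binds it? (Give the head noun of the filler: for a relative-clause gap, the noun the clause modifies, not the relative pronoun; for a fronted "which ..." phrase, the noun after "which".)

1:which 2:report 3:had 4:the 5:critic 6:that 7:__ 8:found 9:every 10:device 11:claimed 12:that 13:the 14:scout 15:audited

5

The marked gap is inside the relative clause, the subject of "found".
Its filler is the head noun "critic" (via "that"), at word 5.
(The other dependency links word 2 to a gap after word 15.)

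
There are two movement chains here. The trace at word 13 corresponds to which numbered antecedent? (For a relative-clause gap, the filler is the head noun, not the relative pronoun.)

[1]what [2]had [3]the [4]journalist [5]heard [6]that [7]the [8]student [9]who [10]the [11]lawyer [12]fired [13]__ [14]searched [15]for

The marked gap is inside the relative clause, the direct object of "fired".
Its filler is the head noun "student" (via "who"), at word 8.
(The other dependency links word 1 to a gap after word 15.)

8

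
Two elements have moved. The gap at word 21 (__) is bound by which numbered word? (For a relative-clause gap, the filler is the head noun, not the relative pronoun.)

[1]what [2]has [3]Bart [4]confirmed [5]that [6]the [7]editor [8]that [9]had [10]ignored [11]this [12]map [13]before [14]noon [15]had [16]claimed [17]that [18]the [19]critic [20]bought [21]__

1

The marked gap is the direct object of "bought".
Its filler is the fronted wh-phrase "what", at word 1.
(The other dependency links word 7 to a gap after word 8.)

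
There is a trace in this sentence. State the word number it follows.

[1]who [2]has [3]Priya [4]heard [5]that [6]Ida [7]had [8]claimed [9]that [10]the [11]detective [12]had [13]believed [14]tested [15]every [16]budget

The displaced element is "who" (word 1).
It is linked across 3 clause boundaries (that → that → Ø).
It functions as the subject of "tested", so the gap sits immediately after word 13 ("believed").
Base order: Priya has heard that Ida had claimed that the detective had believed that who tested every budget.

13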